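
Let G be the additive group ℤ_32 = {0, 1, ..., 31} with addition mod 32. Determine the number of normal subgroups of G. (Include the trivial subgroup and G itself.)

G is abelian, so every subgroup is normal.
G has 6 subgroups in total, hence 6 normal subgroups.

6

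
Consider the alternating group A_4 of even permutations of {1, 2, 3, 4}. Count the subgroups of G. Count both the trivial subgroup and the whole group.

10

|G| = 12, so by Lagrange every subgroup order divides 12. Divisors: 1, 2, 3, 4, 6, 12.
Subgroups by order — order 1: 1; order 2: 3; order 3: 4; order 4: 1; order 6: 0; order 12: 1.
Total: 1 + 3 + 4 + 1 + 0 + 1 = 10.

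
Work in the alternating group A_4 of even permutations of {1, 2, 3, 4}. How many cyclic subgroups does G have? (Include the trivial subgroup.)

8

Each element a generates a cyclic subgroup ⟨a⟩; distinct elements may generate the same one (a cyclic group of order d has φ(d) generators).
Cyclic subgroups by order — order 1: 1; order 2: 3; order 3: 4.
Total: 8.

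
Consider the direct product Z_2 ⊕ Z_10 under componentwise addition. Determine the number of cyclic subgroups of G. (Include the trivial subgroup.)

A cyclic subgroup of order d is generated by each of its φ(d) elements of order d, so the cyclic subgroups of order d number (#elements of order d)/φ(d).
Cyclic subgroups by order — order 1: 1; order 2: 3; order 5: 1; order 10: 3.
Total: 8.

8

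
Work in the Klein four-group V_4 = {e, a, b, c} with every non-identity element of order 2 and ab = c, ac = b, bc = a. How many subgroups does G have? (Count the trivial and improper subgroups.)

5

|G| = 4, so by Lagrange every subgroup order divides 4. Divisors: 1, 2, 4.
Subgroups by order — order 1: 1; order 2: 3; order 4: 1.
Total: 1 + 3 + 1 = 5.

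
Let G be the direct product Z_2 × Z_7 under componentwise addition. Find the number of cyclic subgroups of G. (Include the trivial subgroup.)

A cyclic subgroup of order d is generated by each of its φ(d) elements of order d, so the cyclic subgroups of order d number (#elements of order d)/φ(d).
Cyclic subgroups by order — order 1: 1; order 2: 1; order 7: 1; order 14: 1.
Total: 4.

4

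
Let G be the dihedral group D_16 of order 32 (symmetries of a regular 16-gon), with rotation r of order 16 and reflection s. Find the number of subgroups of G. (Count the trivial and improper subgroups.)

|G| = 32, so by Lagrange every subgroup order divides 32. Divisors: 1, 2, 4, 8, 16, 32.
Subgroups by order — order 1: 1; order 2: 17; order 4: 9; order 8: 5; order 16: 3; order 32: 1.
Total: 1 + 17 + 9 + 5 + 3 + 1 = 36.

36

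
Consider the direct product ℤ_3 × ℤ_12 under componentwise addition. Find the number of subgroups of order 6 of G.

4

|G| = 36 and 6 | 36, so subgroups of order 6 are possible by Lagrange.
The subgroups of order 6 are: {(0,0), (0,2), (0,4), (0,6), (0,8), (0,10)}; {(0,0), (0,6), (1,0), (1,6), (2,0), (2,6)}; {(0,0), (0,6), (1,4), (1,10), (2,2), (2,8)}; {(0,0), (0,6), (1,2), (1,8), (2,4), (2,10)}.
So G has 4 subgroups of order 6.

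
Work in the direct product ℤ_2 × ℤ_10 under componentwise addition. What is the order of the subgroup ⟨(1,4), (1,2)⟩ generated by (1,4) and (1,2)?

10

|⟨(1,4)⟩| = 10 and |⟨(1,2)⟩| = 10, so |H| is a multiple of lcm(10, 10) = 10 and divides |G| = 20.
Closing under the operation: H = {(0,0), (0,2), (0,4), (0,6), (0,8), (1,0), (1,2), (1,4), (1,6), (1,8)}, so |H| = 10.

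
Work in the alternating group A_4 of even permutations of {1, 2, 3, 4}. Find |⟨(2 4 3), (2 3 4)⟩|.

3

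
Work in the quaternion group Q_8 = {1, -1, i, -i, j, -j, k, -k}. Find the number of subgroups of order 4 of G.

3

|G| = 8 and 4 | 8, so subgroups of order 4 are possible by Lagrange.
The subgroups of order 4 are: {1, -1, i, -i}; {1, -1, j, -j}; {1, -1, k, -k}.
So G has 3 subgroups of order 4.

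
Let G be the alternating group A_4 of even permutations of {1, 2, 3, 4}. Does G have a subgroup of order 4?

Yes

4 | 12. A subgroup of order 4 is {e, (1 2)(3 4), (1 3)(2 4), (1 4)(2 3)}.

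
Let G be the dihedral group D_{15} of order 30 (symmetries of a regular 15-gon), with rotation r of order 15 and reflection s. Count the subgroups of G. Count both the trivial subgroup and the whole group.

28

|G| = 30, so by Lagrange every subgroup order divides 30. Divisors: 1, 2, 3, 5, 6, 10, 15, 30.
Subgroups by order — order 1: 1; order 2: 15; order 3: 1; order 5: 1; order 6: 5; order 10: 3; order 15: 1; order 30: 1.
Total: 1 + 15 + 1 + 1 + 5 + 3 + 1 + 1 = 28.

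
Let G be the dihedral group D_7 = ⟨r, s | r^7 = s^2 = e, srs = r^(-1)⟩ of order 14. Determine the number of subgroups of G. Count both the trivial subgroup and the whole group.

|G| = 14, so by Lagrange every subgroup order divides 14. Divisors: 1, 2, 7, 14.
Subgroups by order — order 1: 1; order 2: 7; order 7: 1; order 14: 1.
Total: 1 + 7 + 1 + 1 = 10.

10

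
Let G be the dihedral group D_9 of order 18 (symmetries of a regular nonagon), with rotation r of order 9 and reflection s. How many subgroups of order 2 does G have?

|G| = 18 and 2 | 18, so subgroups of order 2 are possible by Lagrange.
The subgroups of order 2 are: {e, r^2s}; {e, r^3s}; {e, r^4s}; {e, r^5s}; … (9 in all).
So G has 9 subgroups of order 2.

9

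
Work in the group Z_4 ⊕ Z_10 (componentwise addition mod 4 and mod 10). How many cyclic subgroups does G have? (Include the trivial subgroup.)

12

A cyclic subgroup of order d is generated by each of its φ(d) elements of order d, so the cyclic subgroups of order d number (#elements of order d)/φ(d).
Cyclic subgroups by order — order 1: 1; order 2: 3; order 4: 2; order 5: 1; order 10: 3; order 20: 2.
Total: 12.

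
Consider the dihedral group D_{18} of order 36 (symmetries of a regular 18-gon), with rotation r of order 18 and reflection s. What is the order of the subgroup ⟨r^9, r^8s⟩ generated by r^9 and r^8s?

4

|⟨r^9⟩| = 2 and |⟨r^8s⟩| = 2, so |H| is a multiple of lcm(2, 2) = 2 and divides |G| = 36.
Closing under the operation: H = {e, r^9, r^8s, r^17s}, so |H| = 4.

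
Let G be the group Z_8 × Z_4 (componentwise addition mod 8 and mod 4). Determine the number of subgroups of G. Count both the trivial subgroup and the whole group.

|G| = 32, so by Lagrange every subgroup order divides 32. Divisors: 1, 2, 4, 8, 16, 32.
Subgroups by order — order 1: 1; order 2: 3; order 4: 7; order 8: 7; order 16: 3; order 32: 1.
Total: 1 + 3 + 7 + 7 + 3 + 1 = 22.

22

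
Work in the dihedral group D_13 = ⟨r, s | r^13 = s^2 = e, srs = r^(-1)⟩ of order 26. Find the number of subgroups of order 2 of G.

13

|G| = 26 and 2 | 26, so subgroups of order 2 are possible by Lagrange.
The subgroups of order 2 are: {e, r^10s}; {e, r^11s}; {e, r^12s}; {e, r^2s}; … (13 in all).
So G has 13 subgroups of order 2.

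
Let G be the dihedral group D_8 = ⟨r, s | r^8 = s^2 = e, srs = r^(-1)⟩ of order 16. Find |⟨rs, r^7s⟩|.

|⟨rs⟩| = 2 and |⟨r^7s⟩| = 2, so |H| is a multiple of lcm(2, 2) = 2 and divides |G| = 16.
Closing under the operation: H = {e, r^2, r^4, r^6, rs, r^3s, r^5s, r^7s}, so |H| = 8.

8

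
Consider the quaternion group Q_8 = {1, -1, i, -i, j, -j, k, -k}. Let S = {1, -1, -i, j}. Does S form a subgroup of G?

No

-i ∈ S but its inverse i ∉ S, so S is not a subgroup.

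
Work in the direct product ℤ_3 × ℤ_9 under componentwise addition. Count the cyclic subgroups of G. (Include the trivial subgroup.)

8

Group the elements of G by the cyclic subgroup they generate; each cyclic subgroup of order d accounts for φ(d) elements.
Cyclic subgroups by order — order 1: 1; order 3: 4; order 9: 3.
Total: 8.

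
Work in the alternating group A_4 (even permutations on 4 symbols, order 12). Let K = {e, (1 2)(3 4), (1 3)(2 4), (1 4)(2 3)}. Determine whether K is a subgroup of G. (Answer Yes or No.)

|K| = 4 divides |G| = 12, consistent with Lagrange.
K contains the identity, every element's inverse is in K, and K is closed under ∘: it is a subgroup.

Yes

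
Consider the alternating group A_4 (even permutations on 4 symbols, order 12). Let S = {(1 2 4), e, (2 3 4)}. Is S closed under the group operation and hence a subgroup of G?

No

(1 2 4) ∈ S but its inverse (1 4 2) ∉ S, so S is not a subgroup.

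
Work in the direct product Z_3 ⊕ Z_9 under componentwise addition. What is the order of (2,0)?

3

The order of (2,0) in Z_3 × Z_9 is lcm(ord(2) in Z_3, ord(0) in Z_9).
ord(2) = 3 and ord(0) = 1, so |⟨(2,0)⟩| = lcm(3, 1) = 3.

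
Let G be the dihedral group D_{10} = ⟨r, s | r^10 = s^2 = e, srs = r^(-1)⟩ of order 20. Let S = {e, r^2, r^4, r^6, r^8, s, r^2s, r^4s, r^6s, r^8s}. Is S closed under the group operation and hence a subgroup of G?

|S| = 10 divides |G| = 20, consistent with Lagrange.
S contains the identity, every element's inverse is in S, and S is closed under ·: it is a subgroup.

Yes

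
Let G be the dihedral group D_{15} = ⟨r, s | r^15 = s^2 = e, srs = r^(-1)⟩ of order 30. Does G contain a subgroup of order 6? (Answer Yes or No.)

Yes

6 | 30. A subgroup of order 6 is {e, r^5, r^10, s, r^5s, r^10s}.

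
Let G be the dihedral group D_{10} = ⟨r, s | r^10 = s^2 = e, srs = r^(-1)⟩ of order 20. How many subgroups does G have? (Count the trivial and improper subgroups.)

22

|G| = 20, so by Lagrange every subgroup order divides 20. Divisors: 1, 2, 4, 5, 10, 20.
Subgroups by order — order 1: 1; order 2: 11; order 4: 5; order 5: 1; order 10: 3; order 20: 1.
Total: 1 + 11 + 5 + 1 + 3 + 1 = 22.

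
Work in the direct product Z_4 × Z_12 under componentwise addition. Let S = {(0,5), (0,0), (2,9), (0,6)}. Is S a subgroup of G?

No

(2,9) ∈ S but its inverse (2,3) ∉ S, so S is not a subgroup.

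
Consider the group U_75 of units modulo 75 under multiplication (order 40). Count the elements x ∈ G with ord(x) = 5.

4

The elements of order 5 are: 16, 31, 46, 61.
That's 4.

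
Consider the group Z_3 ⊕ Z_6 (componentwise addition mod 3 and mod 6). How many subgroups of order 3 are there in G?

4

|G| = 18 and 3 | 18, so subgroups of order 3 are possible by Lagrange.
The subgroups of order 3 are: {(0,0), (0,2), (0,4)}; {(0,0), (1,0), (2,0)}; {(0,0), (1,2), (2,4)}; {(0,0), (1,4), (2,2)}.
So G has 4 subgroups of order 3.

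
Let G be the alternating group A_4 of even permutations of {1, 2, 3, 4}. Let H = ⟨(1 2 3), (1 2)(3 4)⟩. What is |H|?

12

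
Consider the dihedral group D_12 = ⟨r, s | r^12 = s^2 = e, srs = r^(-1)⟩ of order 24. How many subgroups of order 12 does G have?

3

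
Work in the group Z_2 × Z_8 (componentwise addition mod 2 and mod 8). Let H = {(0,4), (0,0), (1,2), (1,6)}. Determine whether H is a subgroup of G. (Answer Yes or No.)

Yes

|H| = 4 divides |G| = 16, consistent with Lagrange.
H contains the identity, every element's inverse is in H, and H is closed under +: it is a subgroup.
In fact H = ⟨(1,6)⟩.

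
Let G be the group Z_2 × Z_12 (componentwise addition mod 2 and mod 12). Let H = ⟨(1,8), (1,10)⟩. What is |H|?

|⟨(1,8)⟩| = 6 and |⟨(1,10)⟩| = 6, so |H| is a multiple of lcm(6, 6) = 6 and divides |G| = 24.
Closing under the operation: H = {(0,0), (0,2), (0,4), (0,6), (0,8), (0,10), (1,0), (1,2), (1,4), (1,6), (1,8), (1,10)}, so |H| = 12.

12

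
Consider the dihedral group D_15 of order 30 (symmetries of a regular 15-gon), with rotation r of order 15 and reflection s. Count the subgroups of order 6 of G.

|G| = 30 and 6 | 30, so subgroups of order 6 are possible by Lagrange.
The subgroups of order 6 are: {e, r^5, r^10, s, r^5s, r^10s}; {e, r^5, r^10, rs, r^6s, r^11s}; {e, r^5, r^10, r^2s, r^7s, r^12s}; {e, r^5, r^10, r^3s, r^8s, r^13s}; … (5 in all).
So G has 5 subgroups of order 6.

5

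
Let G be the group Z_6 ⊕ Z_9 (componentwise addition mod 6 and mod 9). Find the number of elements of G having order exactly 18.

18

An element (a,b) has order lcm(ord(a), ord(b)); count pairs with lcm equal to 18.
Enumerating gives 18 such elements.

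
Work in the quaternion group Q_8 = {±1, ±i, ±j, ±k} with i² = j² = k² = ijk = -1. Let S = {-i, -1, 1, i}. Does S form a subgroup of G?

Yes

|S| = 4 divides |G| = 8, consistent with Lagrange.
S contains the identity, every element's inverse is in S, and S is closed under ·: it is a subgroup.
In fact S = ⟨-i⟩.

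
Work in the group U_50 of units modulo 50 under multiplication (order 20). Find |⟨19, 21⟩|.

10

|⟨19⟩| = 10 and |⟨21⟩| = 5, so |H| is a multiple of lcm(10, 5) = 10 and divides |G| = 20.
Closing under the operation: H = {1, 9, 11, 19, 21, 29, 31, 39, 41, 49}, so |H| = 10.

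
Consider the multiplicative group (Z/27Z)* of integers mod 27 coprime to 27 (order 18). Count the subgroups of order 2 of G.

1

|G| = 18 and 2 | 18, so subgroups of order 2 are possible by Lagrange.
The subgroups of order 2 are: {1, 26}.
So G has 1 subgroup of order 2.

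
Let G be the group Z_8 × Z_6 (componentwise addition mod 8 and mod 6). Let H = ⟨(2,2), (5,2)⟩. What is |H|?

24

|⟨(2,2)⟩| = 12 and |⟨(5,2)⟩| = 24, so |H| is a multiple of lcm(12, 24) = 24 and divides |G| = 48.
Closing under the operation: H = {(0,0), (0,2), (0,4), (1,0), (1,2), (1,4), (2,0), (2,2), (2,4), (3,0), (3,2), (3,4), (4,0), (4,2), (4,4), (5,0), (5,2), (5,4), (6,0), (6,2), (6,4), (7,0), (7,2), (7,4)}, so |H| = 24.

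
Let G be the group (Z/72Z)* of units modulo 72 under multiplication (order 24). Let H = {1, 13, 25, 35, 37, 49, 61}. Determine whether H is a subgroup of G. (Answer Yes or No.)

|H| = 7 does not divide |G| = 24, so by Lagrange H is not a subgroup.

No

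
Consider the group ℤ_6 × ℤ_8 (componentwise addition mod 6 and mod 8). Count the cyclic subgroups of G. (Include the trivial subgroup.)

16

Each element a generates a cyclic subgroup ⟨a⟩; distinct elements may generate the same one (a cyclic group of order d has φ(d) generators).
Cyclic subgroups by order — order 1: 1; order 2: 3; order 3: 1; order 4: 2; order 6: 3; order 8: 2; order 12: 2; order 24: 2.
Total: 16.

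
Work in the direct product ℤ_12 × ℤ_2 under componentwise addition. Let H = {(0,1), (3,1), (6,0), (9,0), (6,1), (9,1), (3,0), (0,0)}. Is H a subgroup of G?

Yes

|H| = 8 divides |G| = 24, consistent with Lagrange.
H contains the identity, every element's inverse is in H, and H is closed under +: it is a subgroup.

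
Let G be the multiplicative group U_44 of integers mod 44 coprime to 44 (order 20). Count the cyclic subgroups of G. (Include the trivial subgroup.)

8

Each element a generates a cyclic subgroup ⟨a⟩; distinct elements may generate the same one (a cyclic group of order d has φ(d) generators).
Cyclic subgroups by order — order 1: 1; order 2: 3; order 5: 1; order 10: 3.
Total: 8.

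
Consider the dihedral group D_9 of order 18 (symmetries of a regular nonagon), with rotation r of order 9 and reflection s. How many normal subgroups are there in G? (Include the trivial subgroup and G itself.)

G has 16 subgroups. Checking conjugation-invariance by order — order 1: 1/1 normal; order 2: 0/9 normal; order 3: 1/1 normal; order 6: 0/3 normal; order 9: 1/1 normal; order 18: 1/1 normal.
Total normal subgroups: 4.

4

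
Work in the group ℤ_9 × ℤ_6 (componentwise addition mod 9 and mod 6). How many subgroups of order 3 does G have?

|G| = 54 and 3 | 54, so subgroups of order 3 are possible by Lagrange.
The subgroups of order 3 are: {(0,0), (0,2), (0,4)}; {(0,0), (3,0), (6,0)}; {(0,0), (3,2), (6,4)}; {(0,0), (3,4), (6,2)}.
So G has 4 subgroups of order 3.

4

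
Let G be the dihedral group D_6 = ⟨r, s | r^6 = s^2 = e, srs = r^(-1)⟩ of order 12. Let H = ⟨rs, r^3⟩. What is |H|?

|⟨rs⟩| = 2 and |⟨r^3⟩| = 2, so |H| is a multiple of lcm(2, 2) = 2 and divides |G| = 12.
Closing under the operation: H = {e, r^3, rs, r^4s}, so |H| = 4.

4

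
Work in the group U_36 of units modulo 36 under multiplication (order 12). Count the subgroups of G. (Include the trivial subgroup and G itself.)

|G| = 12, so by Lagrange every subgroup order divides 12. Divisors: 1, 2, 3, 4, 6, 12.
Subgroups by order — order 1: 1; order 2: 3; order 3: 1; order 4: 1; order 6: 3; order 12: 1.
Total: 1 + 3 + 1 + 1 + 3 + 1 = 10.

10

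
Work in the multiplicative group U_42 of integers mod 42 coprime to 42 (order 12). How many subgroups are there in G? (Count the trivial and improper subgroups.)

|G| = 12, so by Lagrange every subgroup order divides 12. Divisors: 1, 2, 3, 4, 6, 12.
Subgroups by order — order 1: 1; order 2: 3; order 3: 1; order 4: 1; order 6: 3; order 12: 1.
Total: 1 + 3 + 1 + 1 + 3 + 1 = 10.

10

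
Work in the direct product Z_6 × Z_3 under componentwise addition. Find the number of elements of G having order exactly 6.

8

An element (a,b) has order lcm(ord(a), ord(b)); count pairs with lcm equal to 6.
Enumerating gives 8 such elements.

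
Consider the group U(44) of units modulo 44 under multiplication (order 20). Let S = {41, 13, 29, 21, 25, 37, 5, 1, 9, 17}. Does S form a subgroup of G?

|S| = 10 divides |G| = 20, consistent with Lagrange.
S contains the identity, every element's inverse is in S, and S is closed under ·: it is a subgroup.
In fact S = ⟨41⟩.

Yes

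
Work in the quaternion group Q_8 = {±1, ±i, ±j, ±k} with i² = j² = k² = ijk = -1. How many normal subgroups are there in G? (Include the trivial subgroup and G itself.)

G has 6 subgroups. Checking conjugation-invariance by order — order 1: 1/1 normal; order 2: 1/1 normal; order 4: 3/3 normal; order 8: 1/1 normal.
Total normal subgroups: 6.

6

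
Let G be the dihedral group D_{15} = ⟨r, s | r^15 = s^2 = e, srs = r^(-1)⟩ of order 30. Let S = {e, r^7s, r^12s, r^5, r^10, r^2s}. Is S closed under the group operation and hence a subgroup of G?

|S| = 6 divides |G| = 30, consistent with Lagrange.
S contains the identity, every element's inverse is in S, and S is closed under ·: it is a subgroup.

Yes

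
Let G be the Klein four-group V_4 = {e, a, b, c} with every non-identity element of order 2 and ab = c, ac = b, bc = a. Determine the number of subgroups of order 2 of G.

3

|G| = 4 and 2 | 4, so subgroups of order 2 are possible by Lagrange.
The subgroups of order 2 are: {e, a}; {e, b}; {e, c}.
So G has 3 subgroups of order 2.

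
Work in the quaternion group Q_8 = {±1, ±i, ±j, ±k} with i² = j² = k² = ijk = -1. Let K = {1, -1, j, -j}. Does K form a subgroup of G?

|K| = 4 divides |G| = 8, consistent with Lagrange.
K contains the identity, every element's inverse is in K, and K is closed under ·: it is a subgroup.
In fact K = ⟨j⟩.

Yes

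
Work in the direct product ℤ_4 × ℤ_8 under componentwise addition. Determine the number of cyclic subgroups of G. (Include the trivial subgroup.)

Group the elements of G by the cyclic subgroup they generate; each cyclic subgroup of order d accounts for φ(d) elements.
Cyclic subgroups by order — order 1: 1; order 2: 3; order 4: 6; order 8: 4.
Total: 14.

14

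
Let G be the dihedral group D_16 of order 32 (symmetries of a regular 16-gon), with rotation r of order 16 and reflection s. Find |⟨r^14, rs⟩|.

16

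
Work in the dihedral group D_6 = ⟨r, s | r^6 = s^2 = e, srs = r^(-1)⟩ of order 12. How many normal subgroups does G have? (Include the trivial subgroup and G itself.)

7

G has 16 subgroups. Checking conjugation-invariance by order — order 1: 1/1 normal; order 2: 1/7 normal; order 3: 1/1 normal; order 4: 0/3 normal; order 6: 3/3 normal; order 12: 1/1 normal.
Total normal subgroups: 7.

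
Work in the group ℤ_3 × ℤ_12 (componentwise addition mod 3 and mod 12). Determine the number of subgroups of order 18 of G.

1

|G| = 36 and 18 | 36, so subgroups of order 18 are possible by Lagrange.
The subgroups of order 18 are: {(0,0), (0,2), (0,4), (0,6), (0,8), (0,10), (1,0), (1,2), (1,4), (1,6), (1,8), (1,10), (2,0), (2,2), (2,4), (2,6), (2,8), (2,10)}.
So G has 1 subgroup of order 18.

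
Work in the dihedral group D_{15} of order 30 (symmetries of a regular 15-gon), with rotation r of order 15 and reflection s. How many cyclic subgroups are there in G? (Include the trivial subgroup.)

19

Group the elements of G by the cyclic subgroup they generate; each cyclic subgroup of order d accounts for φ(d) elements.
Cyclic subgroups by order — order 1: 1; order 2: 15; order 3: 1; order 5: 1; order 15: 1.
Total: 19.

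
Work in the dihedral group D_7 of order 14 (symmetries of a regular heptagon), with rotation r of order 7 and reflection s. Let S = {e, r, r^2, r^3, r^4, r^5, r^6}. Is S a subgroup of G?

Yes

|S| = 7 divides |G| = 14, consistent with Lagrange.
S contains the identity, every element's inverse is in S, and S is closed under ·: it is a subgroup.
In fact S = ⟨r^4⟩.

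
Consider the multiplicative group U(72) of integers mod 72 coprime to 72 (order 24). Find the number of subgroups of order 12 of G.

7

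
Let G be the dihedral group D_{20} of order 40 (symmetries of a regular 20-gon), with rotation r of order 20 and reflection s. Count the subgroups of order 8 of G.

|G| = 40 and 8 | 40, so subgroups of order 8 are possible by Lagrange.
The subgroups of order 8 are: {e, r^5, r^10, r^15, s, r^5s, r^10s, r^15s}; {e, r^5, r^10, r^15, rs, r^6s, r^11s, r^16s}; {e, r^5, r^10, r^15, r^2s, r^7s, r^12s, r^17s}; {e, r^5, r^10, r^15, r^3s, r^8s, r^13s, r^18s}; … (5 in all).
So G has 5 subgroups of order 8.

5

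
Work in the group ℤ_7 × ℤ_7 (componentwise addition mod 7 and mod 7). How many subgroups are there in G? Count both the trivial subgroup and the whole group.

|G| = 49, so by Lagrange every subgroup order divides 49. Divisors: 1, 7, 49.
Subgroups by order — order 1: 1; order 7: 8; order 49: 1.
Total: 1 + 8 + 1 = 10.

10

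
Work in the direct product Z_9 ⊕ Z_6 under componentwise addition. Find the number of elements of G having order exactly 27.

An element (a,b) has order lcm(ord(a), ord(b)); count pairs with lcm equal to 27.
Enumerating gives 0 such elements.

0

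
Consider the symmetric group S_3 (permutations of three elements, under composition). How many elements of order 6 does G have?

0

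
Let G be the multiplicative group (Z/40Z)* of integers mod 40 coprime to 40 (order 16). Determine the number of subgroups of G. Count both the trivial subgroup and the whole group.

|G| = 16, so by Lagrange every subgroup order divides 16. Divisors: 1, 2, 4, 8, 16.
Subgroups by order — order 1: 1; order 2: 7; order 4: 11; order 8: 7; order 16: 1.
Total: 1 + 7 + 11 + 7 + 1 = 27.

27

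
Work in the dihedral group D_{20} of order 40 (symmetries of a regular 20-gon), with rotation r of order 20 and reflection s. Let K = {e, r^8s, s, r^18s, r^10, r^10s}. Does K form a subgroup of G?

No

|K| = 6 does not divide |G| = 40, so by Lagrange K is not a subgroup.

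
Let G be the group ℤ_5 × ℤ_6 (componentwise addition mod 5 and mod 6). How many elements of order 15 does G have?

8

An element (a,b) has order lcm(ord(a), ord(b)); count pairs with lcm equal to 15.
Enumerating gives 8 such elements.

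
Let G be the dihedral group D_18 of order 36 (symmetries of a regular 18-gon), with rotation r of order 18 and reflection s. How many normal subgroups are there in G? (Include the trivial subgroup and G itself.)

9

G has 45 subgroups. Checking conjugation-invariance by order — order 1: 1/1 normal; order 2: 1/19 normal; order 3: 1/1 normal; order 4: 0/9 normal; order 6: 1/7 normal; order 9: 1/1 normal; order 12: 0/3 normal; order 18: 3/3 normal; order 36: 1/1 normal.
Total normal subgroups: 9.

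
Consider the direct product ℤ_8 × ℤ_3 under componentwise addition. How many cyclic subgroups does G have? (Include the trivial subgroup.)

8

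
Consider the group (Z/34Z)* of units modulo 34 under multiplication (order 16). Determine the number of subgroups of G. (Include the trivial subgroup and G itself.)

|G| = 16, so by Lagrange every subgroup order divides 16. Divisors: 1, 2, 4, 8, 16.
Subgroups by order — order 1: 1; order 2: 1; order 4: 1; order 8: 1; order 16: 1.
Total: 1 + 1 + 1 + 1 + 1 = 5.

5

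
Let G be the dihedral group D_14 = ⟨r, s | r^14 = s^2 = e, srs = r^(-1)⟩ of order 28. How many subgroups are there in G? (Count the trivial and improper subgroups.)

|G| = 28, so by Lagrange every subgroup order divides 28. Divisors: 1, 2, 4, 7, 14, 28.
Subgroups by order — order 1: 1; order 2: 15; order 4: 7; order 7: 1; order 14: 3; order 28: 1.
Total: 1 + 15 + 7 + 1 + 3 + 1 = 28.

28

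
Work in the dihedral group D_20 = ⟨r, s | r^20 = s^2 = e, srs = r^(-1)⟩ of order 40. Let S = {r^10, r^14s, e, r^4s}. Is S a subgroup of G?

Yes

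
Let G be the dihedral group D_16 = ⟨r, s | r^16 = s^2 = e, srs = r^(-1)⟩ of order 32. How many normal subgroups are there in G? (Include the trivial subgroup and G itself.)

G has 36 subgroups. Checking conjugation-invariance by order — order 1: 1/1 normal; order 2: 1/17 normal; order 4: 1/9 normal; order 8: 1/5 normal; order 16: 3/3 normal; order 32: 1/1 normal.
Total normal subgroups: 8.

8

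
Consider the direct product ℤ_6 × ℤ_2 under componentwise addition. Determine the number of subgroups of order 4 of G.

|G| = 12 and 4 | 12, so subgroups of order 4 are possible by Lagrange.
The subgroups of order 4 are: {(0,0), (0,1), (3,0), (3,1)}.
So G has 1 subgroup of order 4.

1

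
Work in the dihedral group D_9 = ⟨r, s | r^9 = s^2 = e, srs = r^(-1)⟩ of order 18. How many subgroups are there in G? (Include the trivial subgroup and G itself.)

16

|G| = 18, so by Lagrange every subgroup order divides 18. Divisors: 1, 2, 3, 6, 9, 18.
Subgroups by order — order 1: 1; order 2: 9; order 3: 1; order 6: 3; order 9: 1; order 18: 1.
Total: 1 + 9 + 1 + 3 + 1 + 1 = 16.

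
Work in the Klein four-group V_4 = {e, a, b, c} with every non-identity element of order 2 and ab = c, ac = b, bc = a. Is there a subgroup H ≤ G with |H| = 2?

Yes

2 | 4. A subgroup of order 2 is {e, a}.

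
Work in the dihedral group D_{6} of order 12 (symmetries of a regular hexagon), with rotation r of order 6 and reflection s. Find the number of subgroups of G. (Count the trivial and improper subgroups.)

16

|G| = 12, so by Lagrange every subgroup order divides 12. Divisors: 1, 2, 3, 4, 6, 12.
Subgroups by order — order 1: 1; order 2: 7; order 3: 1; order 4: 3; order 6: 3; order 12: 1.
Total: 1 + 7 + 1 + 3 + 3 + 1 = 16.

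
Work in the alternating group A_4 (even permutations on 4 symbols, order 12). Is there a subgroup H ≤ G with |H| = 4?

Yes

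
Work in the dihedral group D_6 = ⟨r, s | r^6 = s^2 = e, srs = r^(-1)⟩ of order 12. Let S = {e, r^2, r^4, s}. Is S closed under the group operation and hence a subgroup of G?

No

Closure fails: s · r^4 = r^2s ∉ S. So S is not a subgroup.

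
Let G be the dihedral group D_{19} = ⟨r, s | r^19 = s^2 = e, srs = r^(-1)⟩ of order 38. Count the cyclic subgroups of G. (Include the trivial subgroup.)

Group the elements of G by the cyclic subgroup they generate; each cyclic subgroup of order d accounts for φ(d) elements.
Cyclic subgroups by order — order 1: 1; order 2: 19; order 19: 1.
Total: 21.

21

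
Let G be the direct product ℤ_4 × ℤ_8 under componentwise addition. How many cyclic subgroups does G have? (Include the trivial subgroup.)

A cyclic subgroup of order d is generated by each of its φ(d) elements of order d, so the cyclic subgroups of order d number (#elements of order d)/φ(d).
Cyclic subgroups by order — order 1: 1; order 2: 3; order 4: 6; order 8: 4.
Total: 14.

14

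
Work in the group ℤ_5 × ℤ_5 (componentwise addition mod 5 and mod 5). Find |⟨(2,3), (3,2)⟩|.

|⟨(2,3)⟩| = 5 and |⟨(3,2)⟩| = 5, so |H| is a multiple of lcm(5, 5) = 5 and divides |G| = 25.
Closing under the operation: H = {(0,0), (1,4), (2,3), (3,2), (4,1)}, so |H| = 5.

5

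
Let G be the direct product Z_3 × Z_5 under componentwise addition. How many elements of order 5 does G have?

An element (a,b) has order lcm(ord(a), ord(b)); count pairs with lcm equal to 5.
Enumerating gives 4 such elements.

4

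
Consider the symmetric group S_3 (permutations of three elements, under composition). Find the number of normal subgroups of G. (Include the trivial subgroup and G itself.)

3

G has 6 subgroups. Checking conjugation-invariance by order — order 1: 1/1 normal; order 2: 0/3 normal; order 3: 1/1 normal; order 6: 1/1 normal.
Total normal subgroups: 3.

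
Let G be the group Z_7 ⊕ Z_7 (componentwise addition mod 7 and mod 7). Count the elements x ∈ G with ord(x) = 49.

0

An element (a,b) has order lcm(ord(a), ord(b)); count pairs with lcm equal to 49.
Enumerating gives 0 such elements.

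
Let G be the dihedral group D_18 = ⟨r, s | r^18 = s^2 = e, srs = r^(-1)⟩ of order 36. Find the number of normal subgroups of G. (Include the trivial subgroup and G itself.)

9

G has 45 subgroups. Checking conjugation-invariance by order — order 1: 1/1 normal; order 2: 1/19 normal; order 3: 1/1 normal; order 4: 0/9 normal; order 6: 1/7 normal; order 9: 1/1 normal; order 12: 0/3 normal; order 18: 3/3 normal; order 36: 1/1 normal.
Total normal subgroups: 9.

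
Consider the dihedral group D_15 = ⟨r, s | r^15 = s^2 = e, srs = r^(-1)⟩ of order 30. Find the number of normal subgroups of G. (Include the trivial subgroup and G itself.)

G has 28 subgroups. Checking conjugation-invariance by order — order 1: 1/1 normal; order 2: 0/15 normal; order 3: 1/1 normal; order 5: 1/1 normal; order 6: 0/5 normal; order 10: 0/3 normal; order 15: 1/1 normal; order 30: 1/1 normal.
Total normal subgroups: 5.

5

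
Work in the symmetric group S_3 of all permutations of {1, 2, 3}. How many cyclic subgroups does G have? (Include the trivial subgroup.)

5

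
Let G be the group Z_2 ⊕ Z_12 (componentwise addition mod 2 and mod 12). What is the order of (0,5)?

12

The order of (0,5) in Z_2 × Z_12 is lcm(ord(0) in Z_2, ord(5) in Z_12).
ord(0) = 1 and ord(5) = 12, so |⟨(0,5)⟩| = lcm(1, 12) = 12.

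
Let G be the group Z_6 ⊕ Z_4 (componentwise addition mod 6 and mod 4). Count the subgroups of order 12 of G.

|G| = 24 and 12 | 24, so subgroups of order 12 are possible by Lagrange.
The subgroups of order 12 are: {(0,0), (0,1), (0,2), (0,3), (2,0), (2,1), (2,2), (2,3), (4,0), (4,1), (4,2), (4,3)}; {(0,0), (0,2), (1,0), (1,2), (2,0), (2,2), (3,0), (3,2), (4,0), (4,2), (5,0), (5,2)}; {(0,0), (0,2), (1,1), (1,3), (2,0), (2,2), (3,1), (3,3), (4,0), (4,2), (5,1), (5,3)}.
So G has 3 subgroups of order 12.

3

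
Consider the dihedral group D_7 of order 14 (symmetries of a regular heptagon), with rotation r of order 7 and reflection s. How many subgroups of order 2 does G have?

7

|G| = 14 and 2 | 14, so subgroups of order 2 are possible by Lagrange.
The subgroups of order 2 are: {e, r^2s}; {e, r^3s}; {e, r^4s}; {e, r^5s}; … (7 in all).
So G has 7 subgroups of order 2.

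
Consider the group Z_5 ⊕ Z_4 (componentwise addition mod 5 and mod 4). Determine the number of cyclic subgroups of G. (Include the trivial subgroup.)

6

Each element a generates a cyclic subgroup ⟨a⟩; distinct elements may generate the same one (a cyclic group of order d has φ(d) generators).
Cyclic subgroups by order — order 1: 1; order 2: 1; order 4: 1; order 5: 1; order 10: 1; order 20: 1.
Total: 6.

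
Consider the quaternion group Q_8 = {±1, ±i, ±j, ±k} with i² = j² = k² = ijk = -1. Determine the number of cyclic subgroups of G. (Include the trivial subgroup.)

5

A cyclic subgroup of order d is generated by each of its φ(d) elements of order d, so the cyclic subgroups of order d number (#elements of order d)/φ(d).
Cyclic subgroups by order — order 1: 1; order 2: 1; order 4: 3.
Total: 5.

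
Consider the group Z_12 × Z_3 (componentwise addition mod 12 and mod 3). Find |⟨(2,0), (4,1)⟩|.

18

|⟨(2,0)⟩| = 6 and |⟨(4,1)⟩| = 3, so |H| is a multiple of lcm(6, 3) = 6 and divides |G| = 36.
Closing under the operation: H = {(0,0), (0,1), (0,2), (2,0), (2,1), (2,2), (4,0), (4,1), (4,2), (6,0), (6,1), (6,2), (8,0), (8,1), (8,2), (10,0), (10,1), (10,2)}, so |H| = 18.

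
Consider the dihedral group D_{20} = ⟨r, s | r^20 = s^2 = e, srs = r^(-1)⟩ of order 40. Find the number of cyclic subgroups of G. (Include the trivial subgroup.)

A cyclic subgroup of order d is generated by each of its φ(d) elements of order d, so the cyclic subgroups of order d number (#elements of order d)/φ(d).
Cyclic subgroups by order — order 1: 1; order 2: 21; order 4: 1; order 5: 1; order 10: 1; order 20: 1.
Total: 26.

26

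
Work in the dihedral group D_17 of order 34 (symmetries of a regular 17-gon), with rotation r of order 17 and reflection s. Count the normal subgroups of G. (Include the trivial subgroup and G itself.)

3

G has 20 subgroups. Checking conjugation-invariance by order — order 1: 1/1 normal; order 2: 0/17 normal; order 17: 1/1 normal; order 34: 1/1 normal.
Total normal subgroups: 3.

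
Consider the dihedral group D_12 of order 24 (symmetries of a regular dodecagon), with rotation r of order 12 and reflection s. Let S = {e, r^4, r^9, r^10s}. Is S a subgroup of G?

r^9 ∈ S but its inverse r^3 ∉ S, so S is not a subgroup.

No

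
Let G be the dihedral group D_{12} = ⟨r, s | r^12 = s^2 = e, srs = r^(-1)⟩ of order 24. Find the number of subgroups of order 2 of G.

13

|G| = 24 and 2 | 24, so subgroups of order 2 are possible by Lagrange.
The subgroups of order 2 are: {e, r^10s}; {e, r^11s}; {e, r^2s}; {e, r^3s}; … (13 in all).
So G has 13 subgroups of order 2.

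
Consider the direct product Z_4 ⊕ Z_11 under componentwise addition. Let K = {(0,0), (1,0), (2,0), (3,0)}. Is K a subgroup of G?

Yes

|K| = 4 divides |G| = 44, consistent with Lagrange.
K contains the identity, every element's inverse is in K, and K is closed under +: it is a subgroup.
In fact K = ⟨(1,0)⟩.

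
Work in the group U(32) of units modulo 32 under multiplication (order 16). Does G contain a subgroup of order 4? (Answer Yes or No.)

Yes

4 | 16. A subgroup of order 4 is {1, 15, 17, 31}.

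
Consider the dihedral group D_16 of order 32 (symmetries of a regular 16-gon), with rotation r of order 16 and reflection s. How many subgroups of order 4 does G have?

|G| = 32 and 4 | 32, so subgroups of order 4 are possible by Lagrange.
The subgroups of order 4 are: {e, r^8, r^2s, r^10s}; {e, r^8, r^3s, r^11s}; {e, r^4, r^8, r^12}; {e, r^8, r^4s, r^12s}; … (9 in all).
So G has 9 subgroups of order 4.

9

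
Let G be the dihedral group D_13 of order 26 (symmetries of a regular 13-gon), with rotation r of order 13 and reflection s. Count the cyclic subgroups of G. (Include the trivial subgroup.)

Each element a generates a cyclic subgroup ⟨a⟩; distinct elements may generate the same one (a cyclic group of order d has φ(d) generators).
Cyclic subgroups by order — order 1: 1; order 2: 13; order 13: 1.
Total: 15.

15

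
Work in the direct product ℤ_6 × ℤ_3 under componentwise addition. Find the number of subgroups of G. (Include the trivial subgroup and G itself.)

|G| = 18, so by Lagrange every subgroup order divides 18. Divisors: 1, 2, 3, 6, 9, 18.
Subgroups by order — order 1: 1; order 2: 1; order 3: 4; order 6: 4; order 9: 1; order 18: 1.
Total: 1 + 1 + 4 + 4 + 1 + 1 = 12.

12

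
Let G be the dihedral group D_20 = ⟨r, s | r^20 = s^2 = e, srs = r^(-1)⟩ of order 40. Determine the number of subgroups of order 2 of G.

|G| = 40 and 2 | 40, so subgroups of order 2 are possible by Lagrange.
The subgroups of order 2 are: {e, r^10}; {e, r^10s}; {e, r^11s}; {e, r^12s}; … (21 in all).
So G has 21 subgroups of order 2.

21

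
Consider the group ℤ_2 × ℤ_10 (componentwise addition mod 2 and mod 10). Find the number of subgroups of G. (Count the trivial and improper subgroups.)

|G| = 20, so by Lagrange every subgroup order divides 20. Divisors: 1, 2, 4, 5, 10, 20.
Subgroups by order — order 1: 1; order 2: 3; order 4: 1; order 5: 1; order 10: 3; order 20: 1.
Total: 1 + 3 + 1 + 1 + 3 + 1 = 10.

10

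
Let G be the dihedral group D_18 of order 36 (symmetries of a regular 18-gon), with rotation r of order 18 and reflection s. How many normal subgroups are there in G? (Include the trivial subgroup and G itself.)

9

G has 45 subgroups. Checking conjugation-invariance by order — order 1: 1/1 normal; order 2: 1/19 normal; order 3: 1/1 normal; order 4: 0/9 normal; order 6: 1/7 normal; order 9: 1/1 normal; order 12: 0/3 normal; order 18: 3/3 normal; order 36: 1/1 normal.
Total normal subgroups: 9.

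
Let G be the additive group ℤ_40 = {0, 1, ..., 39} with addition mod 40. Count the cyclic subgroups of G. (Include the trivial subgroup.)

8

Group the elements of G by the cyclic subgroup they generate; each cyclic subgroup of order d accounts for φ(d) elements.
Cyclic subgroups by order — order 1: 1; order 2: 1; order 4: 1; order 5: 1; order 8: 1; order 10: 1; order 20: 1; order 40: 1.
Total: 8.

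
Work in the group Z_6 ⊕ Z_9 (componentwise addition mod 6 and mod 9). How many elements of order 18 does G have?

18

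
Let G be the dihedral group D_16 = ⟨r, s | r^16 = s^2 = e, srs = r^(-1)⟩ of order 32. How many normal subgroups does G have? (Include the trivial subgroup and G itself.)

8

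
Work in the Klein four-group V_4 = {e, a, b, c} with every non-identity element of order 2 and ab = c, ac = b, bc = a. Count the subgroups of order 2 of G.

3

|G| = 4 and 2 | 4, so subgroups of order 2 are possible by Lagrange.
The subgroups of order 2 are: {e, a}; {e, b}; {e, c}.
So G has 3 subgroups of order 2.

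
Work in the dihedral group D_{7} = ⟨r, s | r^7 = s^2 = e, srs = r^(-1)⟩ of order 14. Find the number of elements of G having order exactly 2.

The elements of order 2 are: s, rs, r^2s, r^3s, r^4s, r^5s, r^6s.
That's 7.

7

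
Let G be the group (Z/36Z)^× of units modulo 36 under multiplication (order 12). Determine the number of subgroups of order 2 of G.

|G| = 12 and 2 | 12, so subgroups of order 2 are possible by Lagrange.
The subgroups of order 2 are: {1, 17}; {1, 19}; {1, 35}.
So G has 3 subgroups of order 2.

3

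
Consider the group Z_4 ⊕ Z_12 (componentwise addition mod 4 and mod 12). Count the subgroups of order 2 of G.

|G| = 48 and 2 | 48, so subgroups of order 2 are possible by Lagrange.
The subgroups of order 2 are: {(0,0), (0,6)}; {(0,0), (2,0)}; {(0,0), (2,6)}.
So G has 3 subgroups of order 2.

3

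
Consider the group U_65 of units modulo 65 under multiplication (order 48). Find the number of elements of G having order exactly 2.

The elements of order 2 are: 14, 51, 64.
That's 3.

3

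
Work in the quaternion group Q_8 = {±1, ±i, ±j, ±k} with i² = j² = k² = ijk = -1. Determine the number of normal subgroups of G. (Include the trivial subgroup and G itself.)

G has 6 subgroups. Checking conjugation-invariance by order — order 1: 1/1 normal; order 2: 1/1 normal; order 4: 3/3 normal; order 8: 1/1 normal.
Total normal subgroups: 6.

6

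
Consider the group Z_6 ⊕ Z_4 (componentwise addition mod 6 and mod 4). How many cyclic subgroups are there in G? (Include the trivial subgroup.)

Each element a generates a cyclic subgroup ⟨a⟩; distinct elements may generate the same one (a cyclic group of order d has φ(d) generators).
Cyclic subgroups by order — order 1: 1; order 2: 3; order 3: 1; order 4: 2; order 6: 3; order 12: 2.
Total: 12.

12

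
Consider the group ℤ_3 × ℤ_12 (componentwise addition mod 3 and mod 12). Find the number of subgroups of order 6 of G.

4

|G| = 36 and 6 | 36, so subgroups of order 6 are possible by Lagrange.
The subgroups of order 6 are: {(0,0), (0,2), (0,4), (0,6), (0,8), (0,10)}; {(0,0), (0,6), (1,0), (1,6), (2,0), (2,6)}; {(0,0), (0,6), (1,4), (1,10), (2,2), (2,8)}; {(0,0), (0,6), (1,2), (1,8), (2,4), (2,10)}.
So G has 4 subgroups of order 6.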